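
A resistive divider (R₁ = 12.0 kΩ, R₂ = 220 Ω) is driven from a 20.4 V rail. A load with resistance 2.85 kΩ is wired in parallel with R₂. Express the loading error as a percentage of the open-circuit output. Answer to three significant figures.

The divider's output (Thévenin) resistance is R₁‖R₂ = 216.0 Ω.
Fractional drop under load = R_th/(R_th + R_L) = 216.0 / (216.0 + 2850) = 0.07046.
So the output falls by 7.05 %.

7.05 %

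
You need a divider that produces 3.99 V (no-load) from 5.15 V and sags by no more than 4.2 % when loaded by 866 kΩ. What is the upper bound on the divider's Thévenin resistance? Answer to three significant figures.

Loading drop = R_th/(R_th + R_L) ≤ 0.0420, so R_th ≤ R_L · ε/(1−ε) = 866 kΩ × 0.0420/0.9580 = 38.0 kΩ.
(Any R1, R2 with R2/(R1+R2) = 0.775 and R1‖R2 ≤ 38.0 kΩ will meet the spec.)

R_th ≤ 38.0 kΩ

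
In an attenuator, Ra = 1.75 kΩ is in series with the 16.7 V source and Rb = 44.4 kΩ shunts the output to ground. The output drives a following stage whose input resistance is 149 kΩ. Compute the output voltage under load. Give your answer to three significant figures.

The load sits in parallel with Rb: Rb‖R_L = (44.4 × 149) / (44.4 + 149) = 34.21 kΩ.
V_out = 16.7 × 34.21 / (1.75 + 34.21) = 16.7 × 34.21/35.96 = 15.9 V.

V_out ≈ 15.9 V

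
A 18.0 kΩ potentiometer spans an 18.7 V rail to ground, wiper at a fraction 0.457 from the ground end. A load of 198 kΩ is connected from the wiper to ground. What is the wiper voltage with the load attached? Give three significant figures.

The wiper splits the pot into (1−α)R = 9.774 kΩ above and αR = 8.226 kΩ below.
Lower section ‖ load = 7.898 kΩ.
V_wiper = 18.7 × 7.898/(9.774 + 7.898) = 8.36 V.

V ≈ 8.36 V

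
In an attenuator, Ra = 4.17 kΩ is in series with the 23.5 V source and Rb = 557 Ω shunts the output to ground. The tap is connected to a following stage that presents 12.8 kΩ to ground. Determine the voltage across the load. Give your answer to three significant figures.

The load sits in parallel with Rb: Rb‖R_L = (557 × 12800) / (557 + 12800) = 533.8 Ω.
V_out = 23.5 × 533.8 / (4170 + 533.8) = 23.5 × 533.8/4704 = 2.67 V.

V_out ≈ 2.67 V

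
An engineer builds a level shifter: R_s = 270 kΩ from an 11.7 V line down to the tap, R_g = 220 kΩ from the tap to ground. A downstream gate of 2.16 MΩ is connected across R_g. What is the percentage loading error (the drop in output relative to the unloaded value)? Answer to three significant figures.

5.31 %

The divider's output (Thévenin) resistance is R_s‖R_g = 121.2 kΩ.
Fractional drop under load = R_th/(R_th + R_L) = 121.2 / (121.2 + 2160) = 0.05314.
So the output falls by 5.31 %.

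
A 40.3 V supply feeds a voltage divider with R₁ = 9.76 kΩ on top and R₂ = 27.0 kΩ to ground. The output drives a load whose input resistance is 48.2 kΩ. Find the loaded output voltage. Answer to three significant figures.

V_out ≈ 25.8 V

The load sits in parallel with R₂: R₂‖R_L = (27.0 × 48.2) / (27.0 + 48.2) = 17.31 kΩ.
V_out = 40.3 × 17.31 / (9.76 + 17.31) = 40.3 × 17.31/27.07 = 25.8 V.
(Unloaded it would have been 29.6 V.)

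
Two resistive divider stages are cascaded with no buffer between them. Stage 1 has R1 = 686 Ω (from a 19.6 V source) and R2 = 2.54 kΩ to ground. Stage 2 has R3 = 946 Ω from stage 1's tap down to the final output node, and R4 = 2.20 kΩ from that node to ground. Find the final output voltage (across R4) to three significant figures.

Stage 2 presents R3+R4 = 3146 Ω as a load on stage 1's tap.
Stage 1's lower leg becomes R2‖(R3+R4) = 1405 Ω, so V_mid = 19.6 × 1405/2091 = 13.17 V.
Stage 2 is itself unloaded: V_out = V_mid × R4/(R3+R4) = 13.17 × 2200/3146 = 9.21 V.

V_out ≈ 9.21 V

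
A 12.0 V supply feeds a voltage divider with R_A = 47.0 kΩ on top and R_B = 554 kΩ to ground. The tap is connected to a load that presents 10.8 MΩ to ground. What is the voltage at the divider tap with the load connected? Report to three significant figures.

The load sits in parallel with R_B: R_B‖R_L = (554 × 10800) / (554 + 10800) = 527.0 kΩ.
V_out = 12.0 × 527.0 / (47.0 + 527.0) = 12.0 × 527.0/574.0 = 11.0 V.
(Unloaded it would have been 11.1 V.)

V_out ≈ 11.0 V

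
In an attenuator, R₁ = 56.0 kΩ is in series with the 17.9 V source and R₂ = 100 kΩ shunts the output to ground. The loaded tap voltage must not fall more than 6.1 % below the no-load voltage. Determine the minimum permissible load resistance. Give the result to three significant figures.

Output resistance R_th = R₁‖R₂ = (56.0 × 100)/156.0 = 35.90 kΩ.
The fractional drop is R_th/(R_th + R_L); requiring this ≤ 0.0610 gives R_L ≥ R_th(1/0.0610 − 1) = 35.90 × 15.39 = 553 kΩ.

R_L(min) ≈ 553 kΩ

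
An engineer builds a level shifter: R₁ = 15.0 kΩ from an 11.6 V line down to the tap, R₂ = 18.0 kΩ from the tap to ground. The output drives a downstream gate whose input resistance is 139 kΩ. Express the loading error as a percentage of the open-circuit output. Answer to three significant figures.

5.56 %

The divider's output (Thévenin) resistance is R₁‖R₂ = 8.182 kΩ.
Fractional drop under load = R_th/(R_th + R_L) = 8.182 / (8.182 + 139) = 0.05559.
So the output falls by 5.56 %.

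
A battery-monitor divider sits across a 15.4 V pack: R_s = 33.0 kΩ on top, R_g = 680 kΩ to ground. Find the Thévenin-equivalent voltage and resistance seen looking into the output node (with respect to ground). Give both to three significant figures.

V_th is the open-circuit tap voltage: 15.4 × 680/(33.0 + 680) = 14.7 V.
With the supply zeroed, R_s and R_g appear in parallel from the tap: R_th = R_s‖R_g = (33.0 × 680)/713.0 = 31.5 kΩ.

V_th = 14.7 V, R_th = 31.5 kΩ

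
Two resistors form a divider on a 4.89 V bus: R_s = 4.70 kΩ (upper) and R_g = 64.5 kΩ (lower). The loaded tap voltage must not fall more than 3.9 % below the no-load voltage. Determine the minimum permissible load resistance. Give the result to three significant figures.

Output resistance R_th = R_s‖R_g = (4.70 × 64.5)/69.20 = 4.381 kΩ.
The fractional drop is R_th/(R_th + R_L); requiring this ≤ 0.0390 gives R_L ≥ R_th(1/0.0390 − 1) = 4.381 × 24.64 = 108 kΩ.

R_L(min) ≈ 108 kΩ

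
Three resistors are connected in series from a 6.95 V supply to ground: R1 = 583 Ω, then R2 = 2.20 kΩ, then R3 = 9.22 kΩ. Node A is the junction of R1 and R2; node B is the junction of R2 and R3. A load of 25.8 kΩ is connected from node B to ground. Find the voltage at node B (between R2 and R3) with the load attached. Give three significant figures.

At node B, R3 is in parallel with the load: R3‖R_L = 6793 Ω.
Below node A the resistance is R2 + (R3‖R_L) = 8993 Ω, so V_A = 6.95 × 8993/9576 = 6.527 V.
Then V_B = V_A × (R3‖R_L)/(R2 + R3‖R_L) = 6.527 × 6793/8993 = 4.93 V.

V ≈ 4.93 V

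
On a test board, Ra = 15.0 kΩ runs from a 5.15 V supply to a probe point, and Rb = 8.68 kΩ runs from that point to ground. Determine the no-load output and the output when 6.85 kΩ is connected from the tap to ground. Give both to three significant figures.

Unloaded: 1.89 V; loaded: 1.05 V

Open-circuit: V = 5.15 × 8.68/(15.0 + 8.68) = 1.89 V.
With the load, Rb becomes Rb‖R_L = 3.829 kΩ, so V = 5.15 × 3.829/18.83 = 1.05 V.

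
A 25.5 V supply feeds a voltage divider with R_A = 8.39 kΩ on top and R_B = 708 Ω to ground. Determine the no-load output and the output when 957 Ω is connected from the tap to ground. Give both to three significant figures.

Open-circuit: V = 25.5 × 708/(8390 + 708) = 1.98 V.
With the load, R_B becomes R_B‖R_L = 406.9 Ω, so V = 25.5 × 406.9/8797 = 1.18 V.

Unloaded: 1.98 V; loaded: 1.18 V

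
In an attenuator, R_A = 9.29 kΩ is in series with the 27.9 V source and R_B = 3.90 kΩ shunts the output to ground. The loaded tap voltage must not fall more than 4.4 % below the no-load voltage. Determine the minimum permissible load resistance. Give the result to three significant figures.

Output resistance R_th = R_A‖R_B = (9.29 × 3.90)/13.19 = 2.747 kΩ.
The fractional drop is R_th/(R_th + R_L); requiring this ≤ 0.0440 gives R_L ≥ R_th(1/0.0440 − 1) = 2.747 × 21.73 = 59.7 kΩ.

R_L(min) ≈ 59.7 kΩ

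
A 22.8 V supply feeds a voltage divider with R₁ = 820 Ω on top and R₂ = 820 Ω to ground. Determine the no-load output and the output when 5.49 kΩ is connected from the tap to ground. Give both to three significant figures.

Unloaded: 11.4 V; loaded: 10.6 V

Open-circuit: V = 22.8 × 820/(820 + 820) = 11.4 V.
With the load, R₂ becomes R₂‖R_L = 713.4 Ω, so V = 22.8 × 713.4/1533 = 10.6 V.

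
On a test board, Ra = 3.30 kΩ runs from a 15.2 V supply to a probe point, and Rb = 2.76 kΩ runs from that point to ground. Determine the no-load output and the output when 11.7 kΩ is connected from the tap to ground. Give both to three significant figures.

Unloaded: 6.92 V; loaded: 6.13 V

Open-circuit: V = 15.2 × 2.76/(3.30 + 2.76) = 6.92 V.
With the load, Rb becomes Rb‖R_L = 2.233 kΩ, so V = 15.2 × 2.233/5.533 = 6.13 V.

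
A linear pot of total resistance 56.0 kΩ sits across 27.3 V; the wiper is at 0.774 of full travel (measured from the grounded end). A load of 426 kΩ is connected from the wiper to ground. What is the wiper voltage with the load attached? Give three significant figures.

V ≈ 20.7 V

The wiper splits the pot into (1−α)R = 12.66 kΩ above and αR = 43.34 kΩ below.
Lower section ‖ load = 39.34 kΩ.
V_wiper = 27.3 × 39.34/(12.66 + 39.34) = 20.7 V.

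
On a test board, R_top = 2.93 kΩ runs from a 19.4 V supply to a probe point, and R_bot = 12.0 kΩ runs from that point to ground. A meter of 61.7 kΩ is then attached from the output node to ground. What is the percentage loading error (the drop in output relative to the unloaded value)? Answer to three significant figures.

3.68 %

The divider's output (Thévenin) resistance is R_top‖R_bot = 2.355 kΩ.
Fractional drop under load = R_th/(R_th + R_L) = 2.355 / (2.355 + 61.7) = 0.03677.
So the output falls by 3.68 %.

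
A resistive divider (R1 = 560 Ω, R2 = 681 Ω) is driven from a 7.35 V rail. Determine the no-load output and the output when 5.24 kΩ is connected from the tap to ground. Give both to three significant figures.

Open-circuit: V = 7.35 × 681/(560 + 681) = 4.03 V.
With the load, R2 becomes R2‖R_L = 602.7 Ω, so V = 7.35 × 602.7/1163 = 3.81 V.

Unloaded: 4.03 V; loaded: 3.81 V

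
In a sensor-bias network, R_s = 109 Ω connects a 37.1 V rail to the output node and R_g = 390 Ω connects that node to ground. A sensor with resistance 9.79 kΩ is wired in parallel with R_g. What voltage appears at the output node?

The load sits in parallel with R_g: R_g‖R_L = (390 × 9790) / (390 + 9790) = 375.1 Ω.
V_out = 37.1 × 375.1 / (109 + 375.1) = 37.1 × 375.1/484.1 = 28.7 V.

V_out ≈ 28.7 V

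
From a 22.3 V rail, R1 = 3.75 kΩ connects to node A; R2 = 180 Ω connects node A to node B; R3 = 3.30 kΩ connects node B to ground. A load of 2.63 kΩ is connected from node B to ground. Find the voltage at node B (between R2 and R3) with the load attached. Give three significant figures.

At node B, R3 is in parallel with the load: R3‖R_L = 1464 Ω.
Below node A the resistance is R2 + (R3‖R_L) = 1644 Ω, so V_A = 22.3 × 1644/5394 = 6.795 V.
Then V_B = V_A × (R3‖R_L)/(R2 + R3‖R_L) = 6.795 × 1464/1644 = 6.05 V.

V ≈ 6.05 V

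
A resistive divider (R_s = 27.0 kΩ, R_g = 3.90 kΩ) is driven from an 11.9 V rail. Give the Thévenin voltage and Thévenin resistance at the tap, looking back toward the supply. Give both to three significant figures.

V_th = 1.50 V, R_th = 3.41 kΩ

V_th is the open-circuit tap voltage: 11.9 × 3.90/(27.0 + 3.90) = 1.50 V.
With the supply zeroed, R_s and R_g appear in parallel from the tap: R_th = R_s‖R_g = (27.0 × 3.90)/30.90 = 3.41 kΩ.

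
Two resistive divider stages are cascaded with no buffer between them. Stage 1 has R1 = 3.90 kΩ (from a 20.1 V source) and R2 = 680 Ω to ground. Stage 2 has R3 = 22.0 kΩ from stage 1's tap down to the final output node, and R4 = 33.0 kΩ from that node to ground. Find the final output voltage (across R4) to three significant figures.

V_out ≈ 1.77 V

Stage 2 presents R3+R4 = 55000 Ω as a load on stage 1's tap.
Stage 1's lower leg becomes R2‖(R3+R4) = 671.7 Ω, so V_mid = 20.1 × 671.7/4572 = 2.953 V.
Stage 2 is itself unloaded: V_out = V_mid × R4/(R3+R4) = 2.953 × 33000/55000 = 1.77 V.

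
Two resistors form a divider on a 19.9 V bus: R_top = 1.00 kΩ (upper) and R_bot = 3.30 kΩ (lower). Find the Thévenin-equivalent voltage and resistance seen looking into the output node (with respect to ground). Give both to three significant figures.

V_th is the open-circuit tap voltage: 19.9 × 3.30/(1.00 + 3.30) = 15.3 V.
With the supply zeroed, R_top and R_bot appear in parallel from the tap: R_th = R_top‖R_bot = (1.00 × 3.30)/4.300 = 767 Ω.

V_th = 15.3 V, R_th = 767 Ω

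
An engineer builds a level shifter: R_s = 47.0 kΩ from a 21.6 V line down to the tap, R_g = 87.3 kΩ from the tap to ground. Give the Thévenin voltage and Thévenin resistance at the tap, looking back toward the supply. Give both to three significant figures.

V_th is the open-circuit tap voltage: 21.6 × 87.3/(47.0 + 87.3) = 14.0 V.
With the supply zeroed, R_s and R_g appear in parallel from the tap: R_th = R_s‖R_g = (47.0 × 87.3)/134.3 = 30.6 kΩ.

V_th = 14.0 V, R_th = 30.6 kΩ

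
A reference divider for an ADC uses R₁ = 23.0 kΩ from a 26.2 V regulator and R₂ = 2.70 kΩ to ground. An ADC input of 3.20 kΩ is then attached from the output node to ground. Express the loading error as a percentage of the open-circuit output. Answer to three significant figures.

43.0 %

Unloaded V = 26.2 × 2.70/25.70 = 2.753 V.
Loaded: R₂‖R_L = 1.464 kΩ, giving V = 26.2 × 1.464/24.46 = 1.568 V.
Drop = (2.753 − 1.568) / 2.753 = 43.0 %.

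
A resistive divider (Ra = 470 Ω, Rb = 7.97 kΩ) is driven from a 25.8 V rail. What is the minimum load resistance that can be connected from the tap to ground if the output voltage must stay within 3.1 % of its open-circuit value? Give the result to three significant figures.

R_L(min) ≈ 13.9 kΩ

Output resistance R_th = Ra‖Rb = (470 × 7970)/8440 = 443.8 Ω.
The fractional drop is R_th/(R_th + R_L); requiring this ≤ 0.0310 gives R_L ≥ R_th(1/0.0310 − 1) = 443.8 × 31.26 = 13.9 kΩ.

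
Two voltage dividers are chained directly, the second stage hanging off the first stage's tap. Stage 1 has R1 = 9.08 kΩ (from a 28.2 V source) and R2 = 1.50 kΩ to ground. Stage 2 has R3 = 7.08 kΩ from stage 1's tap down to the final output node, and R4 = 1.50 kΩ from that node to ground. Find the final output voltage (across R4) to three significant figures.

Stage 2 presents R3+R4 = 8.580 kΩ as a load on stage 1's tap.
Stage 1's lower leg becomes R2‖(R3+R4) = 1.277 kΩ, so V_mid = 28.2 × 1.277/10.36 = 3.476 V.
Stage 2 is itself unloaded: V_out = V_mid × R4/(R3+R4) = 3.476 × 1.50/8.580 = 0.608 V.

V_out ≈ 0.608 V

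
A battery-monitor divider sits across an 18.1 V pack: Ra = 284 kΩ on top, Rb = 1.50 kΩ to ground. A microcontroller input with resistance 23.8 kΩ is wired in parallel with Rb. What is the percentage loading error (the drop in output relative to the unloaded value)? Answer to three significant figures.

5.90 %

The divider's output (Thévenin) resistance is Ra‖Rb = 1.492 kΩ.
Fractional drop under load = R_th/(R_th + R_L) = 1.492 / (1.492 + 23.8) = 0.05900.
So the output falls by 5.90 %.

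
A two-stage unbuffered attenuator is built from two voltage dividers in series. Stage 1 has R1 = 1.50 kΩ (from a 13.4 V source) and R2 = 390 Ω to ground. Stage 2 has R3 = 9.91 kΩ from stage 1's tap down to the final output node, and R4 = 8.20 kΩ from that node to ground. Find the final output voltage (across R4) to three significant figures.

Stage 2 presents R3+R4 = 18110 Ω as a load on stage 1's tap.
Stage 1's lower leg becomes R2‖(R3+R4) = 381.8 Ω, so V_mid = 13.4 × 381.8/1882 = 2.719 V.
Stage 2 is itself unloaded: V_out = V_mid × R4/(R3+R4) = 2.719 × 8200/18110 = 1.23 V.

V_out ≈ 1.23 V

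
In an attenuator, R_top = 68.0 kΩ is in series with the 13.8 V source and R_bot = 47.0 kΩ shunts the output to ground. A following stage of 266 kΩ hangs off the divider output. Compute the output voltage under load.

V_out ≈ 5.11 V

The load sits in parallel with R_bot: R_bot‖R_L = (47.0 × 266) / (47.0 + 266) = 39.94 kΩ.
V_out = 13.8 × 39.94 / (68.0 + 39.94) = 13.8 × 39.94/107.9 = 5.11 V.
(Unloaded it would have been 5.64 V.)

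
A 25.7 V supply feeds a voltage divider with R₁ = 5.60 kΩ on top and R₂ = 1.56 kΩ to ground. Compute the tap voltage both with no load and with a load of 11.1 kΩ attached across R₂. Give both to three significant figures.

Unloaded: 5.60 V; loaded: 5.04 V

Open-circuit: V = 25.7 × 1.56/(5.60 + 1.56) = 5.60 V.
With the load, R₂ becomes R₂‖R_L = 1.368 kΩ, so V = 25.7 × 1.368/6.968 = 5.04 V.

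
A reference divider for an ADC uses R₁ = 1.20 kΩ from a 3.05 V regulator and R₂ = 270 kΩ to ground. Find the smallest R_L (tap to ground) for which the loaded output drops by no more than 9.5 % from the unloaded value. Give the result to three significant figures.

Output resistance R_th = R₁‖R₂ = (1.20 × 270)/271.2 = 1.195 kΩ.
The fractional drop is R_th/(R_th + R_L); requiring this ≤ 0.0950 gives R_L ≥ R_th(1/0.0950 − 1) = 1.195 × 9.526 = 11.4 kΩ.

R_L(min) ≈ 11.4 kΩ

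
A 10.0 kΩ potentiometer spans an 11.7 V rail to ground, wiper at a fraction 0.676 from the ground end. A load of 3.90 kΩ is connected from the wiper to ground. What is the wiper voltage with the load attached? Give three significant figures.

V ≈ 5.06 V

The wiper splits the pot into (1−α)R = 3.240 kΩ above and αR = 6.760 kΩ below.
Lower section ‖ load = 2.473 kΩ.
V_wiper = 11.7 × 2.473/(3.240 + 2.473) = 5.06 V.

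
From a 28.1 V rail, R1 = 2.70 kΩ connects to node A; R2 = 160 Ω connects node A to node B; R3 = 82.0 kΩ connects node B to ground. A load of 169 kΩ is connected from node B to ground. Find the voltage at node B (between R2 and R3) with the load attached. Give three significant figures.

At node B, R3 is in parallel with the load: R3‖R_L = 55210 Ω.
Below node A the resistance is R2 + (R3‖R_L) = 55370 Ω, so V_A = 28.1 × 55370/58070 = 26.79 V.
Then V_B = V_A × (R3‖R_L)/(R2 + R3‖R_L) = 26.79 × 55210/55370 = 26.7 V.

V ≈ 26.7 V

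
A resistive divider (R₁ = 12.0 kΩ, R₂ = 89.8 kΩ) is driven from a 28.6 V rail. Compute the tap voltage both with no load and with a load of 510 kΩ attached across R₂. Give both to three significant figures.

Unloaded: 25.2 V; loaded: 24.7 V

Open-circuit: V = 28.6 × 89.8/(12.0 + 89.8) = 25.2 V.
With the load, R₂ becomes R₂‖R_L = 76.36 kΩ, so V = 28.6 × 76.36/88.36 = 24.7 V.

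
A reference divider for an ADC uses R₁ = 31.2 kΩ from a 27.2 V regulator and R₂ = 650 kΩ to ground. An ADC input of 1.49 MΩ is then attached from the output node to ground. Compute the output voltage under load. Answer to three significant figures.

The load sits in parallel with R₂: R₂‖R_L = (650 × 1490) / (650 + 1490) = 452.6 kΩ.
V_out = 27.2 × 452.6 / (31.2 + 452.6) = 27.2 × 452.6/483.8 = 25.4 V.

V_out ≈ 25.4 V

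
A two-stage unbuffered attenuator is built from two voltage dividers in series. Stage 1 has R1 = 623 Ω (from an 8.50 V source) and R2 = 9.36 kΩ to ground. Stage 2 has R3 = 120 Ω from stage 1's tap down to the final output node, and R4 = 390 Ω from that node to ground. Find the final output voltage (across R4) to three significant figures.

Stage 2 presents R3+R4 = 510.0 Ω as a load on stage 1's tap.
Stage 1's lower leg becomes R2‖(R3+R4) = 483.6 Ω, so V_mid = 8.50 × 483.6/1107 = 3.715 V.
Stage 2 is itself unloaded: V_out = V_mid × R4/(R3+R4) = 3.715 × 390/510.0 = 2.84 V.

V_out ≈ 2.84 V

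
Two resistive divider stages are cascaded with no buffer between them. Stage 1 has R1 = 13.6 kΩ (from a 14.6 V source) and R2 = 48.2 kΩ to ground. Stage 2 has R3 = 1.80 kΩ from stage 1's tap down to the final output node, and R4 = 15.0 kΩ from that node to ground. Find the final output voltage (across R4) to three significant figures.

V_out ≈ 6.23 V

Stage 2 presents R3+R4 = 16.80 kΩ as a load on stage 1's tap.
Stage 1's lower leg becomes R2‖(R3+R4) = 12.46 kΩ, so V_mid = 14.6 × 12.46/26.06 = 6.980 V.
Stage 2 is itself unloaded: V_out = V_mid × R4/(R3+R4) = 6.980 × 15.0/16.80 = 6.23 V.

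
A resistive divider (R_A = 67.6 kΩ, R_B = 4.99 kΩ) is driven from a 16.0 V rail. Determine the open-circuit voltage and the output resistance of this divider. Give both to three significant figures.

V_th = 1.10 V, R_th = 4.65 kΩ

V_th is the open-circuit tap voltage: 16.0 × 4.99/(67.6 + 4.99) = 1.10 V.
With the supply zeroed, R_A and R_B appear in parallel from the tap: R_th = R_A‖R_B = (67.6 × 4.99)/72.59 = 4.65 kΩ.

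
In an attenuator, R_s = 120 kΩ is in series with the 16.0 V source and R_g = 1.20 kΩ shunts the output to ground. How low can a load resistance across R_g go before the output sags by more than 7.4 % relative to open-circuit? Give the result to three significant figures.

Output resistance R_th = R_s‖R_g = (120 × 1.20)/121.2 = 1.188 kΩ.
The fractional drop is R_th/(R_th + R_L); requiring this ≤ 0.0740 gives R_L ≥ R_th(1/0.0740 − 1) = 1.188 × 12.51 = 14.9 kΩ.

R_L(min) ≈ 14.9 kΩ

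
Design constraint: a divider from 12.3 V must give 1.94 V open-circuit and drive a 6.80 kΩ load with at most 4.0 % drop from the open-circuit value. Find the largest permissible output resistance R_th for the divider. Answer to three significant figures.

Loading drop = R_th/(R_th + R_L) ≤ 0.0400, so R_th ≤ R_L · ε/(1−ε) = 6.80 kΩ × 0.0400/0.9600 = 283 Ω.

R_th ≤ 283 Ω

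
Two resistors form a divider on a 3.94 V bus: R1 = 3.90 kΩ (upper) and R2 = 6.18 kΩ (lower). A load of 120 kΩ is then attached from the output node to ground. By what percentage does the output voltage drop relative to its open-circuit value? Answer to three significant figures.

The divider's output (Thévenin) resistance is R1‖R2 = 2.391 kΩ.
Fractional drop under load = R_th/(R_th + R_L) = 2.391 / (2.391 + 120) = 0.01954.
So the output falls by 1.95 %.

1.95 %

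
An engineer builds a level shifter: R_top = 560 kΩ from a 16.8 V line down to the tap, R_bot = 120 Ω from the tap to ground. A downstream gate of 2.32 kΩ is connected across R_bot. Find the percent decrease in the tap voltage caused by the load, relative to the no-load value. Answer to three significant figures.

4.92 %

The divider's output (Thévenin) resistance is R_top‖R_bot = 120.0 Ω.
Fractional drop under load = R_th/(R_th + R_L) = 120.0 / (120.0 + 2320) = 0.04917.
So the output falls by 4.92 %.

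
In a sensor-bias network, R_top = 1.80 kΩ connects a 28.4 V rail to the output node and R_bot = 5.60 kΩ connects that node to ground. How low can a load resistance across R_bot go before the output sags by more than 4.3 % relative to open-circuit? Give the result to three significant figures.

Output resistance R_th = R_top‖R_bot = (1.80 × 5.60)/7.400 = 1.362 kΩ.
The fractional drop is R_th/(R_th + R_L); requiring this ≤ 0.0430 gives R_L ≥ R_th(1/0.0430 − 1) = 1.362 × 22.26 = 30.3 kΩ.

R_L(min) ≈ 30.3 kΩ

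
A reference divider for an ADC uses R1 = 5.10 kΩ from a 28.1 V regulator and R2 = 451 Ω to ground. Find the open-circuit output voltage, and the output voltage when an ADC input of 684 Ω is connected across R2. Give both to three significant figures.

Unloaded: 2.28 V; loaded: 1.42 V

Open-circuit: V = 28.1 × 451/(5100 + 451) = 2.28 V.
With the load, R2 becomes R2‖R_L = 271.8 Ω, so V = 28.1 × 271.8/5372 = 1.42 V.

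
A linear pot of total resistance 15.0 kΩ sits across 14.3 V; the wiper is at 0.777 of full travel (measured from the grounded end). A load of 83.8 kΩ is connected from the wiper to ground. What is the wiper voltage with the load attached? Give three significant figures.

V ≈ 10.8 V

The wiper splits the pot into (1−α)R = 3.345 kΩ above and αR = 11.65 kΩ below.
Lower section ‖ load = 10.23 kΩ.
V_wiper = 14.3 × 10.23/(3.345 + 10.23) = 10.8 V.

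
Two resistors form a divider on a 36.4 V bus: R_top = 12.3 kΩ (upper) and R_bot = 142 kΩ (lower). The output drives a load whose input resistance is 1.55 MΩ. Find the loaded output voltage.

V_out ≈ 33.3 V

The load sits in parallel with R_bot: R_bot‖R_L = (142 × 1550) / (142 + 1550) = 130.1 kΩ.
V_out = 36.4 × 130.1 / (12.3 + 130.1) = 36.4 × 130.1/142.4 = 33.3 V.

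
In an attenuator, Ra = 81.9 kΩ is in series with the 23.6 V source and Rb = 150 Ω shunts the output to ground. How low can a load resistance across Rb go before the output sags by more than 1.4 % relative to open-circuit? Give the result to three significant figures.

Output resistance R_th = Ra‖Rb = (81900 × 150)/82050 = 149.7 Ω.
The fractional drop is R_th/(R_th + R_L); requiring this ≤ 0.0140 gives R_L ≥ R_th(1/0.0140 − 1) = 149.7 × 70.43 = 10.5 kΩ.

R_L(min) ≈ 10.5 kΩ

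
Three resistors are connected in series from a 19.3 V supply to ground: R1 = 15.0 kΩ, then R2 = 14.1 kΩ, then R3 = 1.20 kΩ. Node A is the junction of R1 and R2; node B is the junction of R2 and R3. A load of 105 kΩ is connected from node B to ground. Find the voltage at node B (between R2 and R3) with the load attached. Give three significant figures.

V ≈ 0.756 V

At node B, R3 is in parallel with the load: R3‖R_L = 1.186 kΩ.
Below node A the resistance is R2 + (R3‖R_L) = 15.29 kΩ, so V_A = 19.3 × 15.29/30.29 = 9.741 V.
Then V_B = V_A × (R3‖R_L)/(R2 + R3‖R_L) = 9.741 × 1.186/15.29 = 0.756 V.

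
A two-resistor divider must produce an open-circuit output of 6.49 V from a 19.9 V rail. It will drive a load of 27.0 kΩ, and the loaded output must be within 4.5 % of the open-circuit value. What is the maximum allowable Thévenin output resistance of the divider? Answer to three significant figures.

R_th ≤ 1.27 kΩ

Loading drop = R_th/(R_th + R_L) ≤ 0.0450, so R_th ≤ R_L · ε/(1−ε) = 27.0 kΩ × 0.0450/0.9550 = 1.27 kΩ.
(Any R1, R2 with R2/(R1+R2) = 0.326 and R1‖R2 ≤ 1.27 kΩ will meet the spec.)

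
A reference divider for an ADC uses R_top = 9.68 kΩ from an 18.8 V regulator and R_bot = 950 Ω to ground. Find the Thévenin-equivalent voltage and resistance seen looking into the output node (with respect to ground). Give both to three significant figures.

V_th = 1.68 V, R_th = 865 Ω

V_th is the open-circuit tap voltage: 18.8 × 950/(9680 + 950) = 1.68 V.
With the supply zeroed, R_top and R_bot appear in parallel from the tap: R_th = R_top‖R_bot = (9680 × 950)/10630 = 865 Ω.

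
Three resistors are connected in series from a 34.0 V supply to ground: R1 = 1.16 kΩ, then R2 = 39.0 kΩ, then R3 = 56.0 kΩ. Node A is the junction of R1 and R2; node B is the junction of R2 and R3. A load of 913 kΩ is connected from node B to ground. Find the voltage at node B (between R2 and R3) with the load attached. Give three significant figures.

V ≈ 19.3 V

At node B, R3 is in parallel with the load: R3‖R_L = 52.76 kΩ.
Below node A the resistance is R2 + (R3‖R_L) = 91.76 kΩ, so V_A = 34.0 × 91.76/92.92 = 33.58 V.
Then V_B = V_A × (R3‖R_L)/(R2 + R3‖R_L) = 33.58 × 52.76/91.76 = 19.3 V.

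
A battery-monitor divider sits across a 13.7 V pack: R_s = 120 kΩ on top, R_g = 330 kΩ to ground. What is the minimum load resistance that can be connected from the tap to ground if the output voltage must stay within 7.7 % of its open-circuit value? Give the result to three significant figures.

R_L(min) ≈ 1.05 MΩ

Output resistance R_th = R_s‖R_g = (120 × 330)/450.0 = 88.00 kΩ.
The fractional drop is R_th/(R_th + R_L); requiring this ≤ 0.0770 gives R_L ≥ R_th(1/0.0770 − 1) = 88.00 × 11.99 = 1.05 MΩ.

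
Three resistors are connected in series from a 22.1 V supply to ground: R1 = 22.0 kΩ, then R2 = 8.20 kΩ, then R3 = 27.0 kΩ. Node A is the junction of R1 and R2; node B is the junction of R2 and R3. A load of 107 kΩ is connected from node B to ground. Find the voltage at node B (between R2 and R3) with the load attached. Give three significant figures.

V ≈ 9.21 V

At node B, R3 is in parallel with the load: R3‖R_L = 21.56 kΩ.
Below node A the resistance is R2 + (R3‖R_L) = 29.76 kΩ, so V_A = 22.1 × 29.76/51.76 = 12.71 V.
Then V_B = V_A × (R3‖R_L)/(R2 + R3‖R_L) = 12.71 × 21.56/29.76 = 9.21 V.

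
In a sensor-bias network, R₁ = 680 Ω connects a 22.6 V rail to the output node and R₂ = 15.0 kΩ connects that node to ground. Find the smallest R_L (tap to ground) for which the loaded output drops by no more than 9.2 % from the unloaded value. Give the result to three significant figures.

Output resistance R_th = R₁‖R₂ = (680 × 15000)/15680 = 650.5 Ω.
The fractional drop is R_th/(R_th + R_L); requiring this ≤ 0.0920 gives R_L ≥ R_th(1/0.0920 − 1) = 650.5 × 9.870 = 6.42 kΩ.

R_L(min) ≈ 6.42 kΩ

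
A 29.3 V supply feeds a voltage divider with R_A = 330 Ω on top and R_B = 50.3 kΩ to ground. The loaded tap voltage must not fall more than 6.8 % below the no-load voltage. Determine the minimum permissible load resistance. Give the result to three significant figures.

Output resistance R_th = R_A‖R_B = (330 × 50300)/50630 = 327.8 Ω.
The fractional drop is R_th/(R_th + R_L); requiring this ≤ 0.0680 gives R_L ≥ R_th(1/0.0680 − 1) = 327.8 × 13.71 = 4.49 kΩ.

R_L(min) ≈ 4.49 kΩ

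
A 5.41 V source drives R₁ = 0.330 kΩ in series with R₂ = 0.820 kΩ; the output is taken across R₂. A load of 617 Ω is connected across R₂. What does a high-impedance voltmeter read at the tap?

The load sits in parallel with R₂: R₂‖R_L = (820 × 617) / (820 + 617) = 352.1 Ω.
V_out = 5.41 × 352.1 / (330 + 352.1) = 5.41 × 352.1/682.1 = 2.79 V.

V_out ≈ 2.79 V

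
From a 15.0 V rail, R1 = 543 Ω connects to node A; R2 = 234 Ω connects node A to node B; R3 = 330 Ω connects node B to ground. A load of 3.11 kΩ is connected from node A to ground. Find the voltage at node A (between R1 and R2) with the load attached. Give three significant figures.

V ≈ 7.02 V

Below node A the series string R2+R3 = 564.0 Ω sits in parallel with the 3110 Ω load: 477.4 Ω.
V_A = 15.0 × 477.4/(543 + 477.4) = 7.02 V.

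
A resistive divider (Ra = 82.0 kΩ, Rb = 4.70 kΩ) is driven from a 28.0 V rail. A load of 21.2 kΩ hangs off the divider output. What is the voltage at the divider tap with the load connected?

V_out ≈ 1.25 V

The load sits in parallel with Rb: Rb‖R_L = (4.70 × 21.2) / (4.70 + 21.2) = 3.847 kΩ.
V_out = 28.0 × 3.847 / (82.0 + 3.847) = 28.0 × 3.847/85.85 = 1.25 V.
(Unloaded it would have been 1.52 V.)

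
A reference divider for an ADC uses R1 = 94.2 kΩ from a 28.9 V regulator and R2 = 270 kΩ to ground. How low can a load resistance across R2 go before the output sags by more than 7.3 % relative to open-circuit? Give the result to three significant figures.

Output resistance R_th = R1‖R2 = (94.2 × 270)/364.2 = 69.84 kΩ.
The fractional drop is R_th/(R_th + R_L); requiring this ≤ 0.0730 gives R_L ≥ R_th(1/0.0730 − 1) = 69.84 × 12.70 = 887 kΩ.

R_L(min) ≈ 887 kΩ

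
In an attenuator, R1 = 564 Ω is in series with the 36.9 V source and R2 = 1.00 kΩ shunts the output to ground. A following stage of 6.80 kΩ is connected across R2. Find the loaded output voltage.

The load sits in parallel with R2: R2‖R_L = (1000 × 6800) / (1000 + 6800) = 871.8 Ω.
V_out = 36.9 × 871.8 / (564 + 871.8) = 36.9 × 871.8/1436 = 22.4 V.

V_out ≈ 22.4 V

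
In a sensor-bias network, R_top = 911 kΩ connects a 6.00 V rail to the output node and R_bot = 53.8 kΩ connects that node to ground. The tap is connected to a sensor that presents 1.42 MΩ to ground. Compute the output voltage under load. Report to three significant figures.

The load sits in parallel with R_bot: R_bot‖R_L = (53.8 × 1420) / (53.8 + 1420) = 51.84 kΩ.
V_out = 6.00 × 51.84 / (911 + 51.84) = 6.00 × 51.84/962.8 = 0.323 V.
(Unloaded it would have been 0.335 V.)

V_out ≈ 0.323 V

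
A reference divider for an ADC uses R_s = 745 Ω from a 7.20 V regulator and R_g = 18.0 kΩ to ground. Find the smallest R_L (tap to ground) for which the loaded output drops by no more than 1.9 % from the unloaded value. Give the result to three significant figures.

Output resistance R_th = R_s‖R_g = (745 × 18000)/18740 = 715.4 Ω.
The fractional drop is R_th/(R_th + R_L); requiring this ≤ 0.0190 gives R_L ≥ R_th(1/0.0190 − 1) = 715.4 × 51.63 = 36.9 kΩ.

R_L(min) ≈ 36.9 kΩ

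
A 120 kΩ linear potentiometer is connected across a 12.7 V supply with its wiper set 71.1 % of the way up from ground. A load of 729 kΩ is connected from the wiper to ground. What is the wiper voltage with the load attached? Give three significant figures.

V ≈ 8.73 V

The wiper splits the pot into (1−α)R = 34.68 kΩ above and αR = 85.32 kΩ below.
Lower section ‖ load = 76.38 kΩ.
V_wiper = 12.7 × 76.38/(34.68 + 76.38) = 8.73 V.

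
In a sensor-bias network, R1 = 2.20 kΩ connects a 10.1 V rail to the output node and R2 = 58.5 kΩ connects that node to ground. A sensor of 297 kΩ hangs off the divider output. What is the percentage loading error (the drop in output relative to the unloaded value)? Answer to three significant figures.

The divider's output (Thévenin) resistance is R1‖R2 = 2.120 kΩ.
Fractional drop under load = R_th/(R_th + R_L) = 2.120 / (2.120 + 297) = 0.007088.
So the output falls by 0.709 %.

0.709 %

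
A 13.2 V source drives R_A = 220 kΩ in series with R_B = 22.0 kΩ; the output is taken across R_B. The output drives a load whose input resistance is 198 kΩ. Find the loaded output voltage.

V_out ≈ 1.09 V

The load sits in parallel with R_B: R_B‖R_L = (22.0 × 198) / (22.0 + 198) = 19.80 kΩ.
V_out = 13.2 × 19.80 / (220 + 19.80) = 13.2 × 19.80/239.8 = 1.09 V.
(Unloaded it would have been 1.20 V.)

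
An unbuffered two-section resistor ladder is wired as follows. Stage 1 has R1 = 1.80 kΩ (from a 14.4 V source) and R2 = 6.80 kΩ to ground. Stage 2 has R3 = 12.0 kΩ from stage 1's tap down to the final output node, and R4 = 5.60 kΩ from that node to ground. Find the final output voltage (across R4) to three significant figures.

Stage 2 presents R3+R4 = 17.60 kΩ as a load on stage 1's tap.
Stage 1's lower leg becomes R2‖(R3+R4) = 4.905 kΩ, so V_mid = 14.4 × 4.905/6.705 = 10.53 V.
Stage 2 is itself unloaded: V_out = V_mid × R4/(R3+R4) = 10.53 × 5.60/17.60 = 3.35 V.

V_out ≈ 3.35 V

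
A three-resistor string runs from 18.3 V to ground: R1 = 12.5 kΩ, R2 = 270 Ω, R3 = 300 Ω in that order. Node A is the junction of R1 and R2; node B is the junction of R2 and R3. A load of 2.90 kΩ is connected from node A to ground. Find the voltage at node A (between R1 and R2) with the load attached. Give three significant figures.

V ≈ 0.672 V

Below node A the series string R2+R3 = 570.0 Ω sits in parallel with the 2900 Ω load: 476.4 Ω.
V_A = 18.3 × 476.4/(12500 + 476.4) = 0.672 V.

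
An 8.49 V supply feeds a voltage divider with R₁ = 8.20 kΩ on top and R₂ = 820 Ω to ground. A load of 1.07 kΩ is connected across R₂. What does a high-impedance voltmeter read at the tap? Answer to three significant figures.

The load sits in parallel with R₂: R₂‖R_L = (820 × 1070) / (820 + 1070) = 464.2 Ω.
V_out = 8.49 × 464.2 / (8200 + 464.2) = 8.49 × 464.2/8664 = 0.455 V.

V_out ≈ 0.455 V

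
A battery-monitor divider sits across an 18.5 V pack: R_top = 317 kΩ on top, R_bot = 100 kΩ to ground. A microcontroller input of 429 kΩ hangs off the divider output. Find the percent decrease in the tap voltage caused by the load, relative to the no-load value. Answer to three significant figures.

Unloaded V = 18.5 × 100/417.0 = 4.436 V.
Loaded: R_bot‖R_L = 81.10 kΩ, giving V = 18.5 × 81.10/398.1 = 3.769 V.
Drop = (4.436 − 3.769) / 4.436 = 15.1 %.

15.1 %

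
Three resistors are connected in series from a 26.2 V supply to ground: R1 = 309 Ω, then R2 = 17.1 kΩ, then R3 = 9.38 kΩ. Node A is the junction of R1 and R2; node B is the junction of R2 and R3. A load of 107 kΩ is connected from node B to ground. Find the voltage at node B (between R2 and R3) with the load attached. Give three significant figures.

At node B, R3 is in parallel with the load: R3‖R_L = 8624 Ω.
Below node A the resistance is R2 + (R3‖R_L) = 25720 Ω, so V_A = 26.2 × 25720/26030 = 25.89 V.
Then V_B = V_A × (R3‖R_L)/(R2 + R3‖R_L) = 25.89 × 8624/25720 = 8.68 V.

V ≈ 8.68 V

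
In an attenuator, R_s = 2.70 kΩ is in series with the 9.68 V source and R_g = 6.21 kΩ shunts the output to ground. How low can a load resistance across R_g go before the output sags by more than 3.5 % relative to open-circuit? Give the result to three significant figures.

R_L(min) ≈ 51.9 kΩ

Output resistance R_th = R_s‖R_g = (2.70 × 6.21)/8.910 = 1.882 kΩ.
The fractional drop is R_th/(R_th + R_L); requiring this ≤ 0.0350 gives R_L ≥ R_th(1/0.0350 − 1) = 1.882 × 27.57 = 51.9 kΩ.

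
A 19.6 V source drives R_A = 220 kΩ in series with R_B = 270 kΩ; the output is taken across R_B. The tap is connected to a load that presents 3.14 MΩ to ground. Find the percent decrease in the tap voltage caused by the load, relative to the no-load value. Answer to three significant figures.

3.72 %

The divider's output (Thévenin) resistance is R_A‖R_B = 121.2 kΩ.
Fractional drop under load = R_th/(R_th + R_L) = 121.2 / (121.2 + 3140) = 0.03717.
So the output falls by 3.72 %.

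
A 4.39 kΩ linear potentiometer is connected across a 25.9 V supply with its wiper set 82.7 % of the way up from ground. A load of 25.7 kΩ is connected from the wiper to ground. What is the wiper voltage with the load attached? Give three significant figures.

V ≈ 20.9 V

The wiper splits the pot into (1−α)R = 759.5 Ω above and αR = 3631 Ω below.
Lower section ‖ load = 3181 Ω.
V_wiper = 25.9 × 3181/(759.5 + 3181) = 20.9 V.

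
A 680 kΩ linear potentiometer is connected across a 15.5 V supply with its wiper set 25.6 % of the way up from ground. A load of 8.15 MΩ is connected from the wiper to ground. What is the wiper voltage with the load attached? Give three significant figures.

V ≈ 3.91 V

The wiper splits the pot into (1−α)R = 505.9 kΩ above and αR = 174.1 kΩ below.
Lower section ‖ load = 170.4 kΩ.
V_wiper = 15.5 × 170.4/(505.9 + 170.4) = 3.91 V.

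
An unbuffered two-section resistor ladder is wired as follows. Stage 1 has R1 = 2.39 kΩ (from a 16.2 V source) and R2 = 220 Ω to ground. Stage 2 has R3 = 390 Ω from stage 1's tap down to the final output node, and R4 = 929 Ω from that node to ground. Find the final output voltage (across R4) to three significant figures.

V_out ≈ 0.834 V

Stage 2 presents R3+R4 = 1319 Ω as a load on stage 1's tap.
Stage 1's lower leg becomes R2‖(R3+R4) = 188.6 Ω, so V_mid = 16.2 × 188.6/2579 = 1.185 V.
Stage 2 is itself unloaded: V_out = V_mid × R4/(R3+R4) = 1.185 × 929/1319 = 0.834 V.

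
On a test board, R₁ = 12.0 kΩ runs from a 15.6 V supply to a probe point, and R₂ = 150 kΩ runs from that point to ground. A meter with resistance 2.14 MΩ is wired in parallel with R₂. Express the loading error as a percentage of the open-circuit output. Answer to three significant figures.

The divider's output (Thévenin) resistance is R₁‖R₂ = 11.11 kΩ.
Fractional drop under load = R_th/(R_th + R_L) = 11.11 / (11.11 + 2140) = 0.005165.
So the output falls by 0.517 %.

0.517 %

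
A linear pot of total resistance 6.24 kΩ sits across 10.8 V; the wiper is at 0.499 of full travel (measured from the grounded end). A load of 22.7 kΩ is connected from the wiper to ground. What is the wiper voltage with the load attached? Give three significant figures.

The wiper splits the pot into (1−α)R = 3.126 kΩ above and αR = 3.114 kΩ below.
Lower section ‖ load = 2.738 kΩ.
V_wiper = 10.8 × 2.738/(3.126 + 2.738) = 5.04 V.

V ≈ 5.04 V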